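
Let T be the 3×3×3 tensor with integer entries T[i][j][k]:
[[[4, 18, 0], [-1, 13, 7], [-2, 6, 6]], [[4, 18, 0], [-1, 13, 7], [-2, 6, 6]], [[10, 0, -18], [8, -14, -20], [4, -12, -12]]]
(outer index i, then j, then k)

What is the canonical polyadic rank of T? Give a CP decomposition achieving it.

Lower bound: in the mode-1 unfolding of T (rows indexed by i, columns by (j,k)) the 2×2 minor on rows i ∈ {0, 2}, columns (j,k) ∈ {(0,0), (0,1)} is det [[4, 18], [10, 0]] = -180 ≠ 0, so that unfolding has rank ≥ 2 and hence rank(T) ≥ 2 (CP rank is at least every unfolding rank, though it can be larger).
Upper bound: with S_k = T[:,:,k], the two rank-1 terms a₁b₁ᵀ, a₂b₂ᵀ are the rank-1 members of the pencil x·S₀ + y·S₁.
The 2×2 minor of x·S₀ + y·S₁ on rows {0,2}, columns {0,1} is 42·x² − 42·xy − 252·y² = 42·(x − 3·y)(x + 2·y), vanishing at (x:y) = (3:1) and (2:-1).
M₁ = 3·S₀ + S₁ = [[30, 10, 0], [30, 10, 0], [30, 10, 0]] = 10·[1, 1, 1][3, 1, 0]ᵀ and M₂ = 2·S₀ − S₁ = [[-10, -15, -10], [-10, -15, -10], [20, 30, 20]] = (-5)·[1, 1, -2][2, 3, 2]ᵀ, so take a₁ = [1, 1, 1], b₁ = [3, 1, 0], a₂ = [1, 1, -2], b₂ = [2, 3, 2].
Each slice is an integer combination of E₁ = a₁b₁ᵀ and E₂ = a₂b₂ᵀ: S₀ = 2·E₁ − E₂, S₁ = 4·E₁ + 3·E₂, S₂ = −2·E₁ + 3·E₂; reading off coefficients, c₁ = [2, 4, -2] and c₂ = [-1, 3, 3].
Hence T = [1, 1, 1] ∘ [3, 1, 0] ∘ [2, 4, -2] + [1, 1, -2] ∘ [2, 3, 2] ∘ [-1, 3, 3], so rank(T) ≤ 2.
These bounds meet, so rank(T) = 2.

rank(T) = 2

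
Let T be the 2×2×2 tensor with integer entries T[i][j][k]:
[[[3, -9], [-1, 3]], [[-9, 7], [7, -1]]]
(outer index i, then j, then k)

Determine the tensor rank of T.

Lower bound: the mode-1 unfolding of T (rows indexed by i, columns by (j,k) = (0,0), (0,1), (1,0), (1,1)) is [[3, -9, -1, 3], [-9, 7, 7, -1]].
There the 2×2 minor on rows i ∈ {0, 1}, columns (j,k) ∈ {(0,0), (0,1)} is det [[3, -9], [-9, 7]] = -60 ≠ 0, so this unfolding has rank ≥ 2; CP rank is at least every unfolding rank, so rank(T) ≥ 2. (Unfolding ranks only ever bound the CP rank from below — rank(T) can be strictly larger than all of them — so the matching upper bound has to come from an explicit 2-term decomposition.)
Upper bound — finding two terms. Write S_k = T[:,:,k] for the frontal slices: S₀ = [[3, -1], [-9, 7]], S₁ = [[-9, 3], [7, -1]].
If T = a₁ ⊗ b₁ ⊗ c₁ + a₂ ⊗ b₂ ⊗ c₂ then each S_k = c₁[k]·a₁b₁ᵀ + c₂[k]·a₂b₂ᵀ. S₀ and S₁ are linearly independent, so a₁b₁ᵀ and a₂b₂ᵀ must span the same plane of matrices: they are the rank-1 matrices of the form x·S₀ + y·S₁.
det(x·S₀ + y·S₁) is 12·x² − 32·xy − 12·y² = 4·(x − 3·y)(3·x + y), vanishing at (x:y) = (3:1) and (1:-3).
M₁ = 3·S₀ + S₁ = [[0, 0], [-20, 20]] = (-20)·[0, 1][1, -1]ᵀ and M₂ = S₀ − 3·S₁ = [[30, -10], [-30, 10]] = 10·[1, -1][3, -1]ᵀ, so take a₁ = [0, 1], b₁ = [1, -1], a₂ = [1, -1], b₂ = [3, -1].
Each slice is an integer combination of E₁ = a₁b₁ᵀ and E₂ = a₂b₂ᵀ: S₀ = −6·E₁ + E₂, S₁ = −2·E₁ − 3·E₂; reading off coefficients, c₁ = [-6, -2] and c₂ = [1, -3].
Hence T = [0, 1] ⊗ [1, -1] ⊗ [-6, -2] + [1, -1] ⊗ [3, -1] ⊗ [1, -3], so rank(T) ≤ 2.
These bounds meet, so rank(T) = 2.

2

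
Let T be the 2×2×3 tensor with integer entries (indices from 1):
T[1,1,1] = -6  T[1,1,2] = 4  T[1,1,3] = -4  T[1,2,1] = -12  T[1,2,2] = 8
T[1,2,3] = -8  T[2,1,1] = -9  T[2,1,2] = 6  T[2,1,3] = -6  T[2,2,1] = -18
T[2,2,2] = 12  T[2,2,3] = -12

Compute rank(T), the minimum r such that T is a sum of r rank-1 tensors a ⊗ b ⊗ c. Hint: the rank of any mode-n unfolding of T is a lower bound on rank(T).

Lower bound: T ≠ 0 (e.g. T[1,1,1] = -6), so rank(T) ≥ 1.
Upper bound: if T = a ⊗ b ⊗ c then every fibre of T is a multiple of the corresponding factor, so read the factors off the fibres through the nonzero entry T[1,1,1] = -6.
The mode-1 fibre T[:,1,1] = [-6, -9] gives a = (2, 3) (primitive direction); the mode-2 fibre T[1,:,1] = [-6, -12] gives b = (1, 2); then c[k] = T[1,1,k] / (a[1]·b[1]) = [-6, 4, -4] / 2 = (-3, 2, -2).
Expanding (2, 3) ⊗ (1, 2) ⊗ (-3, 2, -2) reproduces all 12 entries of T, so T = (2, 3) ⊗ (1, 2) ⊗ (-3, 2, -2) and rank(T) ≤ 1.
These bounds meet, so rank(T) = 1.
Check entry T[1,1,1] = -6: (2)·(1)·(-3) = -6.

1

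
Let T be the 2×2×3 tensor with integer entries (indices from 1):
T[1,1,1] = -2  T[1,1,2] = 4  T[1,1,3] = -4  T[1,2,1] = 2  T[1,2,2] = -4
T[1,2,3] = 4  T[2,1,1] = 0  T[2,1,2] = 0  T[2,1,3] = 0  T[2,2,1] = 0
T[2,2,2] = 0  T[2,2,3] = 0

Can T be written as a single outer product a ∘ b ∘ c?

Yes

If T = a ∘ b ∘ c then every fibre of T is a multiple of the corresponding factor, so read the factors off the fibres through the nonzero entry T[1,1,1] = -2.
The mode-1 fibre T[:,1,1] = [-2, 0] gives a = [1, 0] (primitive direction); the mode-2 fibre T[1,:,1] = [-2, 2] gives b = [1, -1]; then c[k] = T[1,1,k] / (a[1]·b[1]) = [-2, 4, -4] / 1 = [-2, 4, -4].
Expanding [1, 0] ∘ [1, -1] ∘ [-2, 4, -4] reproduces all 12 entries of T, so T = [1, 0] ∘ [1, -1] ∘ [-2, 4, -4] and rank(T) ≤ 1.
Equivalently every frontal slice T[:,:,k] is c[k] times the rank-1 matrix [1, 0] ∘ [1, -1]. So T has rank 1 (it is nonzero).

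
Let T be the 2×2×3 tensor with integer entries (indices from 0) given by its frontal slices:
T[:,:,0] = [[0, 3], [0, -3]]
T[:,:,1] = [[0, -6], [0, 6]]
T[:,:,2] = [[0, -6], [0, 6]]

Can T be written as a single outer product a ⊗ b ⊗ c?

If T = a ⊗ b ⊗ c then every fibre of T is a multiple of the corresponding factor, so read the factors off the fibres through the nonzero entry T[0,1,0] = 3.
The mode-1 fibre T[:,1,0] = [3, -3] gives a = [1, -1] (primitive direction); the mode-2 fibre T[0,:,0] = [0, 3] gives b = [0, 1]; then c[k] = T[0,1,k] / (a[0]·b[1]) = [3, -6, -6] / 1 = [3, -6, -6].
Expanding [1, -1] ⊗ [0, 1] ⊗ [3, -6, -6] reproduces all 12 entries of T, so T = [1, -1] ⊗ [0, 1] ⊗ [3, -6, -6] and rank(T) ≤ 1.
Equivalently every frontal slice T[:,:,k] is c[k] times the rank-1 matrix [1, -1] ⊗ [0, 1]. So T has rank 1 (it is nonzero).

Yes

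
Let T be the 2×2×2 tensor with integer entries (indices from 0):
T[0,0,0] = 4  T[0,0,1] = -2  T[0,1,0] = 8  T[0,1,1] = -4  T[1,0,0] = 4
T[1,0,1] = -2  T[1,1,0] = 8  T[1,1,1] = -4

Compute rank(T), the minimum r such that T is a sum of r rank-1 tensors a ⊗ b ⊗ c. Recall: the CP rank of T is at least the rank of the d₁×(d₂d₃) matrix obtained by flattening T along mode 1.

1

Lower bound: T ≠ 0 (e.g. T[0,0,0] = 4), so rank(T) ≥ 1.
Upper bound: the mode-1 fibre T[:,0,0] = [4, 4] gives a = (1, 1) (primitive direction); the mode-2 fibre T[0,:,0] = [4, 8] gives b = (1, 2); then c[k] = T[0,0,k] / (a[0]·b[0]) = [4, -2] / 1 = (4, -2).
Expanding (1, 1) ⊗ (1, 2) ⊗ (4, -2) reproduces all 8 entries of T, so T = (1, 1) ⊗ (1, 2) ⊗ (4, -2) and rank(T) ≤ 1.
These bounds meet, so rank(T) = 1.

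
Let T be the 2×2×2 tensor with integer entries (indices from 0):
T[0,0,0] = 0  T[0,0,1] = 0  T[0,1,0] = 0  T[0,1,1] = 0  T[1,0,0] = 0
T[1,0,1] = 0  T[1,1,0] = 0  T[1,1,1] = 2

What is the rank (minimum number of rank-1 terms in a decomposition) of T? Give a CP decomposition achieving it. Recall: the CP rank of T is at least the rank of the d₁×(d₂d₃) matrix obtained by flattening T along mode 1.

Lower bound: T ≠ 0 (e.g. T[1,1,1] = 2), so rank(T) ≥ 1.
Upper bound: if T = a ⊗ b ⊗ c then every fibre of T is a multiple of the corresponding factor, so read the factors off the fibres through the nonzero entry T[1,1,1] = 2.
The mode-1 fibre T[:,1,1] = [0, 2] gives a = (0, 1) (primitive direction); the mode-2 fibre T[1,:,1] = [0, 2] gives b = (0, 1); then c[k] = T[1,1,k] / (a[1]·b[1]) = [0, 2] / 1 = (0, 2).
Expanding (0, 1) ⊗ (0, 1) ⊗ (0, 2) reproduces all 8 entries of T, so T = (0, 1) ⊗ (0, 1) ⊗ (0, 2) and rank(T) ≤ 1.
These bounds meet, so rank(T) = 1.

rank(T) = 1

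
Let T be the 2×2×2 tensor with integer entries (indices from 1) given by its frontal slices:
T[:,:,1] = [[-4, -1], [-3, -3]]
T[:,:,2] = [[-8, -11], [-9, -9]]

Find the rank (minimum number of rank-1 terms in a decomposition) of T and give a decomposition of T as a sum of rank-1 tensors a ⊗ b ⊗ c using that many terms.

Lower bound: the mode-1 unfolding of T (rows indexed by i, columns by (j,k) = (1,1), (1,2), (2,1), (2,2)) is [[-4, -8, -1, -11], [-3, -9, -3, -9]].
There the 2×2 minor on rows i ∈ {1, 2}, columns (j,k) ∈ {(1,1), (1,2)} is det [[-4, -8], [-3, -9]] = 12 ≠ 0, so this unfolding has rank ≥ 2; CP rank is at least every unfolding rank, so rank(T) ≥ 2. (Unfolding ranks only ever bound the CP rank from below — rank(T) can be strictly larger than all of them — so the matching upper bound has to come from an explicit 2-term decomposition.)
Upper bound — finding two terms. Write S_k = T[:,:,k] for the frontal slices: S₁ = [[-4, -1], [-3, -3]], S₂ = [[-8, -11], [-9, -9]].
If T = a₁ ⊗ b₁ ⊗ c₁ + a₂ ⊗ b₂ ⊗ c₂ then each S_k = c₁[k]·a₁b₁ᵀ + c₂[k]·a₂b₂ᵀ. S₁ and S₂ are linearly independent, so a₁b₁ᵀ and a₂b₂ᵀ must span the same plane of matrices: they are the rank-1 matrices of the form x·S₁ + y·S₂.
det(x·S₁ + y·S₂) is 9·x² + 18·xy − 27·y² = 9·(x + 3·y)(x − y), vanishing at (x:y) = (3:-1) and (1:1).
M₁ = 3·S₁ − S₂ = [[-4, 8], [0, 0]] = (-4)·[1, 0][1, -2]ᵀ and M₂ = S₁ + S₂ = [[-12, -12], [-12, -12]] = (-12)·[1, 1][1, 1]ᵀ, so take a₁ = [1, 0], b₁ = [1, -2], a₂ = [1, 1], b₂ = [1, 1].
Each slice is an integer combination of E₁ = a₁b₁ᵀ and E₂ = a₂b₂ᵀ: S₁ = −E₁ − 3·E₂, S₂ = E₁ − 9·E₂; reading off coefficients, c₁ = [-1, 1] and c₂ = [-3, -9].
Hence T = [1, 0] ⊗ [1, -2] ⊗ [-1, 1] + [1, 1] ⊗ [1, 1] ⊗ [-3, -9], so rank(T) ≤ 2.
These bounds meet, so rank(T) = 2.
Check entry T[1,2,2] = -11: (1)·(-2)·(1) + (1)·(1)·(-9) = -11.

rank(T) = 2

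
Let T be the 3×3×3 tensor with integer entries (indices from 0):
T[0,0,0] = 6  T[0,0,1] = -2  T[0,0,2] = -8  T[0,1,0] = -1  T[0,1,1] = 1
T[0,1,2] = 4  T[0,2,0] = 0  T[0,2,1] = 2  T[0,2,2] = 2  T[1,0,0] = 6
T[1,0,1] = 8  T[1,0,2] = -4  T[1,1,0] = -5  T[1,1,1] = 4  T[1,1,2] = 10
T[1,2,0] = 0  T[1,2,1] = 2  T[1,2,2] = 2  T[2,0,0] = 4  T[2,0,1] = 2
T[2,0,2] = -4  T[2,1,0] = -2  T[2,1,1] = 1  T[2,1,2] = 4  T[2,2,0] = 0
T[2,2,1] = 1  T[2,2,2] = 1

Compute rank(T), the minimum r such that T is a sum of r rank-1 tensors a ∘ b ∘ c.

3

Lower bound: the mode-2 unfolding of T (rows indexed by j, columns by (i,k) = (0,0), (0,1), (0,2), (1,0), (1,1), (1,2), (2,0), (2,1), (2,2)) is [[6, -2, -8, 6, 8, -4, 4, 2, -4], [-1, 1, 4, -5, 4, 10, -2, 1, 4], [0, 2, 2, 0, 2, 2, 0, 1, 1]].
There the 3×3 minor on rows j ∈ {0, 1, 2}, columns (i,k) ∈ {(0,0), (0,1), (0,2)} is det [[6, -2, -8], [-1, 1, 4], [0, 2, 2]] = -24 ≠ 0, so this unfolding has rank ≥ 3; CP rank is at least every unfolding rank, so rank(T) ≥ 3. (Flattening ranks never certify an upper bound on CP rank; for that we must actually write T with 3 rank-1 terms.)
Upper bound: T is a sum of 3 rank-1 terms, T = (1, -1, 0) ∘ (2, 1, 0) ∘ (1, -2, -2) + (1, 2, 1) ∘ (2, -1, 0) ∘ (2, 1, -2) + (2, 2, 1) ∘ (0, 2, 1) ∘ (0, 1, 1) (written with every a and b primitive with positive leading entry and the scale carried by c; CP decompositions are not unique, and this one is verified by expanding entrywise), so rank(T) ≤ 3.
These bounds meet, so rank(T) = 3.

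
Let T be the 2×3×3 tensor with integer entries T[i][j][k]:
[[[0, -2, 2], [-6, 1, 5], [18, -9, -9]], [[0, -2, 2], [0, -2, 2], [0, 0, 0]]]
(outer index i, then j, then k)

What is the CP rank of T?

Lower bound: the mode-1 unfolding of T (rows indexed by i, columns by (j,k) = (0,0), (0,1), (0,2), (1,0), (1,1), (1,2), (2,0), (2,1), (2,2)) is [[0, -2, 2, -6, 1, 5, 18, -9, -9], [0, -2, 2, 0, -2, 2, 0, 0, 0]].
There the 2×2 minor on rows i ∈ {0, 1}, columns (j,k) ∈ {(0,1), (1,0)} is det [[-2, -6], [-2, 0]] = -12 ≠ 0, so this unfolding has rank ≥ 2; CP rank is at least every unfolding rank, so rank(T) ≥ 2. (This is only a lower bound: in general the CP rank may exceed every unfolding rank, so we still need to exhibit 2 rank-1 terms summing to T.)
Upper bound — finding two terms. Write S_k = T[:,:,k] for the frontal slices: S₀ = [[0, -6, 18], [0, 0, 0]], S₁ = [[-2, 1, -9], [-2, -2, 0]], S₂ = [[2, 5, -9], [2, 2, 0]].
If T = a₁ ⊗ b₁ ⊗ c₁ + a₂ ⊗ b₂ ⊗ c₂ then each S_k = c₁[k]·a₁b₁ᵀ + c₂[k]·a₂b₂ᵀ. S₀ and S₁ are linearly independent, so a₁b₁ᵀ and a₂b₂ᵀ must span the same plane of matrices: they are the rank-1 matrices of the form x·S₀ + y·S₁.
The 2×2 minor of x·S₀ + y·S₁ on rows {0,1}, columns {0,1} is −12·xy + 6·y² = (-6)·(2·x − y)(y), vanishing at (x:y) = (1:2) and (1:0).
M₁ = S₀ + 2·S₁ = [[-4, -4, 0], [-4, -4, 0]] = (-4)·[1, 1][1, 1, 0]ᵀ and M₂ = S₀ = [[0, -6, 18], [0, 0, 0]] = (-6)·[1, 0][0, 1, -3]ᵀ, so take a₁ = [1, 1], b₁ = [1, 1, 0], a₂ = [1, 0], b₂ = [0, 1, -3].
Each slice is an integer combination of E₁ = a₁b₁ᵀ and E₂ = a₂b₂ᵀ: S₀ = −6·E₂, S₁ = −2·E₁ + 3·E₂, S₂ = 2·E₁ + 3·E₂; reading off coefficients, c₁ = [0, -2, 2] and c₂ = [-6, 3, 3].
Hence T = [1, 1] ⊗ [1, 1, 0] ⊗ [0, -2, 2] + [1, 0] ⊗ [0, 1, -3] ⊗ [-6, 3, 3], so rank(T) ≤ 2.
These bounds meet, so rank(T) = 2.

2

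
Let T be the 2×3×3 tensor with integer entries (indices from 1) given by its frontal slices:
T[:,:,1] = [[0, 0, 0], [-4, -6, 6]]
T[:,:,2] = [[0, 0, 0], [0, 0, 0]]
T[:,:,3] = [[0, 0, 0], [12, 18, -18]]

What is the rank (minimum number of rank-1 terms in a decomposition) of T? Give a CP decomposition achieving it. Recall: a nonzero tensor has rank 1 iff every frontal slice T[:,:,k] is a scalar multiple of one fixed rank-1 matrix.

Lower bound: T ≠ 0 (e.g. T[2,1,1] = -4), so rank(T) ≥ 1.
Upper bound: if T = a ⊗ b ⊗ c then every fibre of T is a multiple of the corresponding factor, so read the factors off the fibres through the nonzero entry T[2,1,1] = -4.
The mode-1 fibre T[:,1,1] = [0, -4] gives a = [0, 1] (primitive direction); the mode-2 fibre T[2,:,1] = [-4, -6, 6] gives b = [2, 3, -3]; then c[k] = T[2,1,k] / (a[2]·b[1]) = [-4, 0, 12] / 2 = [-2, 0, 6].
Expanding [0, 1] ⊗ [2, 3, -3] ⊗ [-2, 0, 6] reproduces all 18 entries of T, so T = [0, 1] ⊗ [2, 3, -3] ⊗ [-2, 0, 6] and rank(T) ≤ 1.
These bounds meet, so rank(T) = 1.

rank(T) = 1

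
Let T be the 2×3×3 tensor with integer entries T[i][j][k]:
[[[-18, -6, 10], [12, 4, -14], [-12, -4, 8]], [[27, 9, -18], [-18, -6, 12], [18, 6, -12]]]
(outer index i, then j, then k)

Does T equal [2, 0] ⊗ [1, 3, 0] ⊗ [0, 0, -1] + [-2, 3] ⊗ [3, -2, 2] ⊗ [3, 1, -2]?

Reconstruct entrywise from the claimed factors. For example, T[1,0,0] = 27 and Σₗ aₗ[1]bₗ[0]cₗ[0] = (0)·(1)·(0) + (3)·(3)·(3) = 27; checking all 18 entries, every one matches. The claim holds.

Yes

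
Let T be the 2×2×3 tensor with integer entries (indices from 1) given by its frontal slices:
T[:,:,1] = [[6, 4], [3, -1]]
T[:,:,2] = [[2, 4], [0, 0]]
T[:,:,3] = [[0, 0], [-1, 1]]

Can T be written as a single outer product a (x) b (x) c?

The mode-3 unfolding of T (rows indexed by k, columns by (i,j) = (1,1), (1,2), (2,1), (2,2)) is [[6, 4, 3, -1], [2, 4, 0, 0], [0, 0, -1, 1]].
There the 3×3 minor on rows k ∈ {1, 2, 3}, columns (i,j) ∈ {(1,1), (1,2), (2,1)} is det [[6, 4, 3], [2, 4, 0], [0, 0, -1]] = -16 ≠ 0, so this unfolding has rank ≥ 3; CP rank is at least every unfolding rank, so rank(T) ≥ 3.
In particular rank(T) ≥ 3 > 1, so T is not rank-1.

No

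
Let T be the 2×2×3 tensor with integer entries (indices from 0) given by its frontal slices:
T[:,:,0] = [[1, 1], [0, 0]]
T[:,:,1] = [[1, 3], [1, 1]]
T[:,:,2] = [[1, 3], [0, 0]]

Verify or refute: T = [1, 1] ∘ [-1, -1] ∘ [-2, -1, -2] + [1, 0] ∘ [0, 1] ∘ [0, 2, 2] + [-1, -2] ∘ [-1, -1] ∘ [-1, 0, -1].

Reconstruct entrywise from the claimed factors. For example, T[1,0,2] = 0 and Σₗ aₗ[1]bₗ[0]cₗ[2] = (1)·(-1)·(-2) + (0)·(0)·(2) + (-2)·(-1)·(-1) = 0; checking all 12 entries, every one matches. The claim holds.

Yes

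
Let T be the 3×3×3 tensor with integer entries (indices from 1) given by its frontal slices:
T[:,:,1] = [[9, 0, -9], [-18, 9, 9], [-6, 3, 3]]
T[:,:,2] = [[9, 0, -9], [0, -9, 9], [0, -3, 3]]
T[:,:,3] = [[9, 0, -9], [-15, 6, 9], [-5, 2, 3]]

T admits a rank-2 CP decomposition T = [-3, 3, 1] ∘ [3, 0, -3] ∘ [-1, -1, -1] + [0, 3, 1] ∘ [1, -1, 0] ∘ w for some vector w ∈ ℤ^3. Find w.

Subtract the known terms from T to get the rank-1 residual R = [0, 3, 1] ∘ [1, -1, 0] ∘ w, so R[i,j,k] = a[i]·b[j]·w[k]. Pick indices with nonzero a[2]·b[1] = (3)·(1) = 3. Only the fibre through (2,1,·) is needed: R[2,1,:] = T[2,1,:] − Σₗ aₗ[2]bₗ[1]cₗ = [-18, 0, -15] − (3)·(3)·[-1, -1, -1] = [-9, 9, -6]. Then w[k] = R[2,1,k] / 3 for each k, giving w = [-9, 9, -6] / 3 = [-3, 3, -2].

w = [-3, 3, -2]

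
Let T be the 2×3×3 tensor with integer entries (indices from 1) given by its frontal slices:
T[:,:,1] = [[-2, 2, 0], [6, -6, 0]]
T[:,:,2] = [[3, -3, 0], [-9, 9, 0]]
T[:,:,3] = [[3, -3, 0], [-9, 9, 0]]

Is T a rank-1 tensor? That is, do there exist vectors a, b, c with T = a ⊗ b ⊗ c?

Yes

If T = a ⊗ b ⊗ c then every fibre of T is a multiple of the corresponding factor, so read the factors off the fibres through the nonzero entry T[1,1,1] = -2.
The mode-1 fibre T[:,1,1] = [-2, 6] gives a = (1, -3) (primitive direction); the mode-2 fibre T[1,:,1] = [-2, 2, 0] gives b = (1, -1, 0); then c[k] = T[1,1,k] / (a[1]·b[1]) = [-2, 3, 3] / 1 = (-2, 3, 3).
Expanding (1, -3) ⊗ (1, -1, 0) ⊗ (-2, 3, 3) reproduces all 18 entries of T, so T = (1, -3) ⊗ (1, -1, 0) ⊗ (-2, 3, 3) and rank(T) ≤ 1.
Equivalently every frontal slice T[:,:,k] is c[k] times the rank-1 matrix (1, -3) ⊗ (1, -1, 0). So T has rank 1 (it is nonzero).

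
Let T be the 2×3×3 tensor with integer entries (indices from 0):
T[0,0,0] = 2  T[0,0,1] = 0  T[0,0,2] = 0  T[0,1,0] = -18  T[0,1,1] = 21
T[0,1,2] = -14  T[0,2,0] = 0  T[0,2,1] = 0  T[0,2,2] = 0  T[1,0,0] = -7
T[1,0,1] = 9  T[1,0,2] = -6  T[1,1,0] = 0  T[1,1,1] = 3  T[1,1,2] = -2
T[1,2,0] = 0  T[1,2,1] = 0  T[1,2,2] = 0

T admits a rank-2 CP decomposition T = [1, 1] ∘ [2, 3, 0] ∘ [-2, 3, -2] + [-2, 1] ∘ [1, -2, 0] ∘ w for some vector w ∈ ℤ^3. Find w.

w = [-3, 3, -2]

Subtract the known terms from T to get the rank-1 residual R = [-2, 1] ∘ [1, -2, 0] ∘ w, so R[i,j,k] = a[i]·b[j]·w[k]. Pick indices with nonzero a[0]·b[0] = (-2)·(1) = -2. Only the fibre through (0,0,·) is needed: R[0,0,:] = T[0,0,:] − Σₗ aₗ[0]bₗ[0]cₗ = [2, 0, 0] − (1)·(2)·[-2, 3, -2] = [6, -6, 4]. Then w[k] = R[0,0,k] / -2 for each k, giving w = [6, -6, 4] / -2 = [-3, 3, -2].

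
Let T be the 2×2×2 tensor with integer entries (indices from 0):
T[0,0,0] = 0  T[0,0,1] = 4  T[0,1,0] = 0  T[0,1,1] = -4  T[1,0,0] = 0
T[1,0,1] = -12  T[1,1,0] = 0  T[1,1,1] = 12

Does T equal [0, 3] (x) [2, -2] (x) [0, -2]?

No

Reconstruct entry (0,0,1) from the claimed factors: Σₗ aₗ[0]bₗ[0]cₗ[1] = (0)·(2)·(-2) = 0, but T[0,0,1] = 4. The claim is false.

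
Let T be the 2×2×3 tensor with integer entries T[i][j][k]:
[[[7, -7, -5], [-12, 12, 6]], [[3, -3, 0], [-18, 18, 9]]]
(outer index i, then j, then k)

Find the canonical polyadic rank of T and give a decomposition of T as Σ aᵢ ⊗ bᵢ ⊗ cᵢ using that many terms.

rank(T) = 2

Lower bound: the mode-3 unfolding of T (rows indexed by k, columns by (i,j) = (0,0), (0,1), (1,0), (1,1)) is [[7, -12, 3, -18], [-7, 12, -3, 18], [-5, 6, 0, 9]].
There the 2×2 minor on rows k ∈ {0, 2}, columns (i,j) ∈ {(0,0), (0,1)} is det [[7, -12], [-5, 6]] = -18 ≠ 0, so this unfolding has rank ≥ 2; CP rank is at least every unfolding rank, so rank(T) ≥ 2. (This is only a lower bound: in general the CP rank may exceed every unfolding rank, so we still need to exhibit 2 rank-1 terms summing to T.)
Upper bound — finding two terms. Write S_k = T[:,:,k] for the frontal slices: S₀ = [[7, -12], [3, -18]], S₁ = [[-7, 12], [-3, 18]], S₂ = [[-5, 6], [0, 9]].
If T = a₁ ⊗ b₁ ⊗ c₁ + a₂ ⊗ b₂ ⊗ c₂ then each S_k = c₁[k]·a₁b₁ᵀ + c₂[k]·a₂b₂ᵀ. S₀ and S₂ are linearly independent, so a₁b₁ᵀ and a₂b₂ᵀ must span the same plane of matrices: they are the rank-1 matrices of the form x·S₀ + y·S₂.
det(x·S₀ + y·S₂) is −90·x² + 135·xy − 45·y² = (-45)·(2·x − y)(x − y), vanishing at (x:y) = (1:2) and (1:1).
M₁ = S₀ + 2·S₂ = [[-3, 0], [3, 0]] = (-3)·(1, -1)(1, 0)ᵀ and M₂ = S₀ + S₂ = [[2, -6], [3, -9]] = (2, 3)(1, -3)ᵀ, so take a₁ = (1, -1), b₁ = (1, 0), a₂ = (2, 3), b₂ = (1, -3).
Each slice is an integer combination of E₁ = a₁b₁ᵀ and E₂ = a₂b₂ᵀ: S₀ = 3·E₁ + 2·E₂, S₁ = −3·E₁ − 2·E₂, S₂ = −3·E₁ − E₂; reading off coefficients, c₁ = (3, -3, -3) and c₂ = (2, -2, -1).
Hence T = (1, -1) ⊗ (1, 0) ⊗ (3, -3, -3) + (2, 3) ⊗ (1, -3) ⊗ (2, -2, -1), so rank(T) ≤ 2.
These bounds meet, so rank(T) = 2.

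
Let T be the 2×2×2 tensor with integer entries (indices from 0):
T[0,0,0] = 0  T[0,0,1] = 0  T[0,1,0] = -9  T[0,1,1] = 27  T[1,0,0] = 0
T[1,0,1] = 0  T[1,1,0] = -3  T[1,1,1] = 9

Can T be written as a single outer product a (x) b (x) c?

Yes

If T = a (x) b (x) c then every fibre of T is a multiple of the corresponding factor, so read the factors off the fibres through the nonzero entry T[0,1,0] = -9.
The mode-1 fibre T[:,1,0] = [-9, -3] gives a = [3, 1] (primitive direction); the mode-2 fibre T[0,:,0] = [0, -9] gives b = [0, 1]; then c[k] = T[0,1,k] / (a[0]·b[1]) = [-9, 27] / 3 = [-3, 9].
Expanding [3, 1] (x) [0, 1] (x) [-3, 9] reproduces all 8 entries of T, so T = [3, 1] (x) [0, 1] (x) [-3, 9] and rank(T) ≤ 1.
Equivalently every frontal slice T[:,:,k] is c[k] times the rank-1 matrix [3, 1] (x) [0, 1]. So T has rank 1 (it is nonzero).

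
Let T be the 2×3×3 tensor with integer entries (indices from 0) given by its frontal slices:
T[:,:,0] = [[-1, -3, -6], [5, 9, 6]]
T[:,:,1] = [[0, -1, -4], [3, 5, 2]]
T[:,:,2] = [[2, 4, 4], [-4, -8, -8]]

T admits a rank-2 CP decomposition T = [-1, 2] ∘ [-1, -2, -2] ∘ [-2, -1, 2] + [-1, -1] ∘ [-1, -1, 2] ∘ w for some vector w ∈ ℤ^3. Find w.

w = [1, 1, 0]

Subtract the known terms from T to get the rank-1 residual R = [-1, -1] ∘ [-1, -1, 2] ∘ w, so R[i,j,k] = a[i]·b[j]·w[k]. Pick indices with nonzero a[0]·b[0] = (-1)·(-1) = 1. Only the fibre through (0,0,·) is needed: R[0,0,:] = T[0,0,:] − Σₗ aₗ[0]bₗ[0]cₗ = [-1, 0, 2] − (-1)·(-1)·[-2, -1, 2] = [1, 1, 0]. Then w[k] = R[0,0,k] / 1 for each k, giving w = [1, 1, 0] / 1 = [1, 1, 0].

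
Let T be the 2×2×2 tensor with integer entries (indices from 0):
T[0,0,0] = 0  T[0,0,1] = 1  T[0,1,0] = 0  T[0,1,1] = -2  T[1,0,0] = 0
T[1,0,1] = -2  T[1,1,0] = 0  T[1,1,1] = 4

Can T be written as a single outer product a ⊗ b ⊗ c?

If T = a ⊗ b ⊗ c then every fibre of T is a multiple of the corresponding factor, so read the factors off the fibres through the nonzero entry T[0,0,1] = 1.
The mode-1 fibre T[:,0,1] = [1, -2] gives a = [1, -2] (primitive direction); the mode-2 fibre T[0,:,1] = [1, -2] gives b = [1, -2]; then c[k] = T[0,0,k] / (a[0]·b[0]) = [0, 1] / 1 = [0, 1].
Expanding [1, -2] ⊗ [1, -2] ⊗ [0, 1] reproduces all 8 entries of T, so T = [1, -2] ⊗ [1, -2] ⊗ [0, 1] and rank(T) ≤ 1.
Equivalently every frontal slice T[:,:,k] is c[k] times the rank-1 matrix [1, -2] ⊗ [1, -2]. So T has rank 1 (it is nonzero).

Yes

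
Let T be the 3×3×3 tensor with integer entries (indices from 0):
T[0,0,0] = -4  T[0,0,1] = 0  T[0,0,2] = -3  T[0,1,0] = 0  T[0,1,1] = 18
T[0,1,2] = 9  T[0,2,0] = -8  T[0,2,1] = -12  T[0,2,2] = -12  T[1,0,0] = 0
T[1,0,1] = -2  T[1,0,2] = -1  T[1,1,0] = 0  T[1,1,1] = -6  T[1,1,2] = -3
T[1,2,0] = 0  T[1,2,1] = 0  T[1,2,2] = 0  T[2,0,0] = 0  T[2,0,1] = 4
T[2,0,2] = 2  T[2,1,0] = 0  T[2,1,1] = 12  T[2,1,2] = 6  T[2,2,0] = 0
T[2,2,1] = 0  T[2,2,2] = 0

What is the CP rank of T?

2

Lower bound: the mode-1 unfolding of T (rows indexed by i, columns by (j,k) = (0,0), (0,1), (0,2), (1,0), (1,1), (1,2), (2,0), (2,1), (2,2)) is [[-4, 0, -3, 0, 18, 9, -8, -12, -12], [0, -2, -1, 0, -6, -3, 0, 0, 0], [0, 4, 2, 0, 12, 6, 0, 0, 0]].
There the 2×2 minor on rows i ∈ {0, 1}, columns (j,k) ∈ {(0,0), (0,1)} is det [[-4, 0], [0, -2]] = 8 ≠ 0, so this unfolding has rank ≥ 2; CP rank is at least every unfolding rank, so rank(T) ≥ 2. (Unfolding ranks only ever bound the CP rank from below — rank(T) can be strictly larger than all of them — so the matching upper bound has to come from an explicit 2-term decomposition.)
Upper bound — finding two terms. Write S_k = T[:,:,k] for the frontal slices: S₀ = [[-4, 0, -8], [0, 0, 0], [0, 0, 0]], S₁ = [[0, 18, -12], [-2, -6, 0], [4, 12, 0]], S₂ = [[-3, 9, -12], [-1, -3, 0], [2, 6, 0]].
If T = a₁ ⊗ b₁ ⊗ c₁ + a₂ ⊗ b₂ ⊗ c₂ then each S_k = c₁[k]·a₁b₁ᵀ + c₂[k]·a₂b₂ᵀ. S₀ and S₁ are linearly independent, so a₁b₁ᵀ and a₂b₂ᵀ must span the same plane of matrices: they are the rank-1 matrices of the form x·S₀ + y·S₁.
The 2×2 minor of x·S₀ + y·S₁ on rows {0,1}, columns {0,1} is 24·xy + 36·y² = 12·(2·x + 3·y)(y), vanishing at (x:y) = (3:-2) and (1:0).
M₁ = 3·S₀ − 2·S₁ = [[-12, -36, 0], [4, 12, 0], [-8, -24, 0]] = (-4)·[3, -1, 2][1, 3, 0]ᵀ and M₂ = S₀ = [[-4, 0, -8], [0, 0, 0], [0, 0, 0]] = (-4)·[1, 0, 0][1, 0, 2]ᵀ, so take a₁ = [3, -1, 2], b₁ = [1, 3, 0], a₂ = [1, 0, 0], b₂ = [1, 0, 2].
Each slice is an integer combination of E₁ = a₁b₁ᵀ and E₂ = a₂b₂ᵀ: S₀ = −4·E₂, S₁ = 2·E₁ − 6·E₂, S₂ = E₁ − 6·E₂; reading off coefficients, c₁ = [0, 2, 1] and c₂ = [-4, -6, -6].
Hence T = [3, -1, 2] ⊗ [1, 3, 0] ⊗ [0, 2, 1] + [1, 0, 0] ⊗ [1, 0, 2] ⊗ [-4, -6, -6], so rank(T) ≤ 2.
These bounds meet, so rank(T) = 2.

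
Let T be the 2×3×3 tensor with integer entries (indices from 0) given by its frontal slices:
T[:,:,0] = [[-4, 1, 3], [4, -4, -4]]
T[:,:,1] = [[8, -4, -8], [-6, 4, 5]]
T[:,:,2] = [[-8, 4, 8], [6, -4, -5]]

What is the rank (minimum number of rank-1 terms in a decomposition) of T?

Lower bound: the mode-2 unfolding of T (rows indexed by j, columns by (i,k) = (0,0), (0,1), (0,2), (1,0), (1,1), (1,2)) is [[-4, 8, -8, 4, -6, 6], [1, -4, 4, -4, 4, -4], [3, -8, 8, -4, 5, -5]].
There the 3×3 minor on rows j ∈ {0, 1, 2}, columns (i,k) ∈ {(0,0), (0,1), (1,0)} is det [[-4, 8, 4], [1, -4, -4], [3, -8, -4]] = 16 ≠ 0, so this unfolding has rank ≥ 3; CP rank is at least every unfolding rank, so rank(T) ≥ 3. (Unfolding ranks only ever bound the CP rank from below — rank(T) can be strictly larger than all of them — so the matching upper bound has to come from an explicit 3-term decomposition.)
Upper bound: T is a sum of 3 rank-1 terms, T = (0, 1) ⊗ (2, -2, -1) ⊗ (1, -1, 1) + (1, 1) ⊗ (0, 1, 1) ⊗ (-1, 0, 0) + (2, -1) ⊗ (2, -1, -2) ⊗ (-1, 2, -2) (written with every a and b primitive with positive leading entry and the scale carried by c; CP decompositions are not unique, and this one is verified by expanding entrywise), so rank(T) ≤ 3.
These bounds meet, so rank(T) = 3.

3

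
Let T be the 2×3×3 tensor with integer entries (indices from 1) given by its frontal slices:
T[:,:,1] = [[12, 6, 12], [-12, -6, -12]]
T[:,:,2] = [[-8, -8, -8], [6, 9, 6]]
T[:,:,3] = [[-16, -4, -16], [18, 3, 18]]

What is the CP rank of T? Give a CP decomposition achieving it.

Lower bound: the mode-2 unfolding of T (rows indexed by j, columns by (i,k) = (1,1), (1,2), (1,3), (2,1), (2,2), (2,3)) is [[12, -8, -16, -12, 6, 18], [6, -8, -4, -6, 9, 3], [12, -8, -16, -12, 6, 18]].
There the 2×2 minor on rows j ∈ {1, 2}, columns (i,k) ∈ {(1,1), (1,2)} is det [[12, -8], [6, -8]] = -48 ≠ 0, so this unfolding has rank ≥ 2; CP rank is at least every unfolding rank, so rank(T) ≥ 2. (Flattening ranks never certify an upper bound on CP rank; for that we must actually write T with 2 rank-1 terms.)
Upper bound — finding two terms. Write S_k = T[:,:,k] for the frontal slices: S₁ = [[12, 6, 12], [-12, -6, -12]], S₂ = [[-8, -8, -8], [6, 9, 6]], S₃ = [[-16, -4, -16], [18, 3, 18]].
If T = a₁ ⊗ b₁ ⊗ c₁ + a₂ ⊗ b₂ ⊗ c₂ then each S_k = c₁[k]·a₁b₁ᵀ + c₂[k]·a₂b₂ᵀ. S₁ and S₂ are linearly independent, so a₁b₁ᵀ and a₂b₂ᵀ must span the same plane of matrices: they are the rank-1 matrices of the form x·S₁ + y·S₂.
The 2×2 minor of x·S₁ + y·S₂ on rows {1,2}, columns {1,2} is 24·xy − 24·y² = 24·(x − y)(y), vanishing at (x:y) = (1:1) and (1:0).
M₁ = S₁ + S₂ = [[4, -2, 4], [-6, 3, -6]] = [2, -3][2, -1, 2]ᵀ and M₂ = S₁ = [[12, 6, 12], [-12, -6, -12]] = 6·[1, -1][2, 1, 2]ᵀ, so take a₁ = [2, -3], b₁ = [2, -1, 2], a₂ = [1, -1], b₂ = [2, 1, 2].
Each slice is an integer combination of E₁ = a₁b₁ᵀ and E₂ = a₂b₂ᵀ: S₁ = 6·E₂, S₂ = E₁ − 6·E₂, S₃ = −E₁ − 6·E₂; reading off coefficients, c₁ = [0, 1, -1] and c₂ = [6, -6, -6].
Hence T = [2, -3] ⊗ [2, -1, 2] ⊗ [0, 1, -1] + [1, -1] ⊗ [2, 1, 2] ⊗ [6, -6, -6], so rank(T) ≤ 2.
These bounds meet, so rank(T) = 2.

rank(T) = 2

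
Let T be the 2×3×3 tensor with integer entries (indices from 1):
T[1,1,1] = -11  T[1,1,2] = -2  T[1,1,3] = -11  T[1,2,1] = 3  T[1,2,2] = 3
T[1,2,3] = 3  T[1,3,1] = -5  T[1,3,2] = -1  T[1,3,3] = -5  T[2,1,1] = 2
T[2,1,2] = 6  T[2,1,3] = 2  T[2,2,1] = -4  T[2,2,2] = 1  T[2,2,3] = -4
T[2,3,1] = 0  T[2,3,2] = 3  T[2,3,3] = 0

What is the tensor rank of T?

Lower bound: the mode-2 unfolding of T (rows indexed by j, columns by (i,k) = (1,1), (1,2), (1,3), (2,1), (2,2), (2,3)) is [[-11, -2, -11, 2, 6, 2], [3, 3, 3, -4, 1, -4], [-5, -1, -5, 0, 3, 0]].
There the 3×3 minor on rows j ∈ {1, 2, 3}, columns (i,k) ∈ {(1,1), (1,2), (2,1)} is det [[-11, -2, 2], [3, 3, -4], [-5, -1, 0]] = 28 ≠ 0, so this unfolding has rank ≥ 3; CP rank is at least every unfolding rank, so rank(T) ≥ 3. (Unfolding ranks only ever bound the CP rank from below — rank(T) can be strictly larger than all of them — so the matching upper bound has to come from an explicit 3-term decomposition.)
Upper bound: T is a sum of 3 rank-1 terms, T = [1, -2] (x) [1, 0, 0] (x) [-1, 0, -1] + [1, 2] (x) [2, 1, 1] (x) [-1, 1, -1] + [2, -1] (x) [2, -1, 1] (x) [-2, -1, -2] (written with every a and b primitive with positive leading entry and the scale carried by c; CP decompositions are not unique, and this one is verified by expanding entrywise), so rank(T) ≤ 3.
These bounds meet, so rank(T) = 3.
Check entry T[1,3,3] = -5: (1)·(0)·(-1) + (1)·(1)·(-1) + (2)·(1)·(-2) = -5.

3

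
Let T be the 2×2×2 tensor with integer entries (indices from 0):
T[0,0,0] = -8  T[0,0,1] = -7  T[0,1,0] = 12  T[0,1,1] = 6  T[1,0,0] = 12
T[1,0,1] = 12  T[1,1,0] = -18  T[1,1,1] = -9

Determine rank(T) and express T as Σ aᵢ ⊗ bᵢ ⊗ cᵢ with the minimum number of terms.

Lower bound: the mode-2 unfolding of T (rows indexed by j, columns by (i,k) = (0,0), (0,1), (1,0), (1,1)) is [[-8, -7, 12, 12], [12, 6, -18, -9]].
There the 2×2 minor on rows j ∈ {0, 1}, columns (i,k) ∈ {(0,0), (0,1)} is det [[-8, -7], [12, 6]] = 36 ≠ 0, so this unfolding has rank ≥ 2; CP rank is at least every unfolding rank, so rank(T) ≥ 2. (Unfolding ranks only ever bound the CP rank from below — rank(T) can be strictly larger than all of them — so the matching upper bound has to come from an explicit 2-term decomposition.)
Upper bound — finding two terms. Write S_k = T[:,:,k] for the frontal slices: S₀ = [[-8, 12], [12, -18]], S₁ = [[-7, 6], [12, -9]].
If T = a₁ ⊗ b₁ ⊗ c₁ + a₂ ⊗ b₂ ⊗ c₂ then each S_k = c₁[k]·a₁b₁ᵀ + c₂[k]·a₂b₂ᵀ. S₀ and S₁ are linearly independent, so a₁b₁ᵀ and a₂b₂ᵀ must span the same plane of matrices: they are the rank-1 matrices of the form x·S₀ + y·S₁.
det(x·S₀ + y·S₁) is −18·xy − 9·y² = (-9)·(y)(2·x + y), vanishing at (x:y) = (1:0) and (1:-2).
M₁ = S₀ = [[-8, 12], [12, -18]] = (-2)·[2, -3][2, -3]ᵀ and M₂ = S₀ − 2·S₁ = [[6, 0], [-12, 0]] = 6·[1, -2][1, 0]ᵀ, so take a₁ = [2, -3], b₁ = [2, -3], a₂ = [1, -2], b₂ = [1, 0].
Each slice is an integer combination of E₁ = a₁b₁ᵀ and E₂ = a₂b₂ᵀ: S₀ = −2·E₁, S₁ = −E₁ − 3·E₂; reading off coefficients, c₁ = [-2, -1] and c₂ = [0, -3].
Hence T = [2, -3] ⊗ [2, -3] ⊗ [-2, -1] + [1, -2] ⊗ [1, 0] ⊗ [0, -3], so rank(T) ≤ 2.
These bounds meet, so rank(T) = 2.
Check entry T[1,0,0] = 12: (-3)·(2)·(-2) + (-2)·(1)·(0) = 12.

rank(T) = 2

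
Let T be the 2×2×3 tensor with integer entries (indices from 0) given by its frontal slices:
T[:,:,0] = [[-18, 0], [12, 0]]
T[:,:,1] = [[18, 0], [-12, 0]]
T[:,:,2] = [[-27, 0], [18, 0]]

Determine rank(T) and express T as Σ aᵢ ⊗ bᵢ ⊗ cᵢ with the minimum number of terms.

Lower bound: T ≠ 0 (e.g. T[0,0,0] = -18), so rank(T) ≥ 1.
Upper bound: if T = a ⊗ b ⊗ c then every fibre of T is a multiple of the corresponding factor, so read the factors off the fibres through the nonzero entry T[0,0,0] = -18.
The mode-1 fibre T[:,0,0] = [-18, 12] gives a = [3, -2] (primitive direction); the mode-2 fibre T[0,:,0] = [-18, 0] gives b = [1, 0]; then c[k] = T[0,0,k] / (a[0]·b[0]) = [-18, 18, -27] / 3 = [-6, 6, -9].
Expanding [3, -2] ⊗ [1, 0] ⊗ [-6, 6, -9] reproduces all 12 entries of T, so T = [3, -2] ⊗ [1, 0] ⊗ [-6, 6, -9] and rank(T) ≤ 1.
These bounds meet, so rank(T) = 1.

rank(T) = 1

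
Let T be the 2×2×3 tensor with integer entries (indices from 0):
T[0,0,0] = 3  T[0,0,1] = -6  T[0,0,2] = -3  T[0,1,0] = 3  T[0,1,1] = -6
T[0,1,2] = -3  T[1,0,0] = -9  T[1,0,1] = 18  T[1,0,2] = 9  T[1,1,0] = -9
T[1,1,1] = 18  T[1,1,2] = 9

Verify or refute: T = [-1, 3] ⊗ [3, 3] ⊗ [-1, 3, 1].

Reconstruct entry (0,0,1) from the claimed factors: Σₗ aₗ[0]bₗ[0]cₗ[1] = (-1)·(3)·(3) = -9, but T[0,0,1] = -6. The claim is false.

No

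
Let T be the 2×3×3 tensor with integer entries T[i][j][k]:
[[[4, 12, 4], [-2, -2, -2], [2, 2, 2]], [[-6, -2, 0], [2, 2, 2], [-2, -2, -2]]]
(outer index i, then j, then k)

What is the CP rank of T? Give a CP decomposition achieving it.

rank(T) = 3

Lower bound: the mode-3 unfolding of T (rows indexed by k, columns by (i,j) = (0,0), (0,1), (0,2), (1,0), (1,1), (1,2)) is [[4, -2, 2, -6, 2, -2], [12, -2, 2, -2, 2, -2], [4, -2, 2, 0, 2, -2]].
There the 3×3 minor on rows k ∈ {0, 1, 2}, columns (i,j) ∈ {(0,0), (0,1), (1,0)} is det [[4, -2, -6], [12, -2, -2], [4, -2, 0]] = 96 ≠ 0, so this unfolding has rank ≥ 3; CP rank is at least every unfolding rank, so rank(T) ≥ 3. (Unfolding ranks only ever bound the CP rank from below — rank(T) can be strictly larger than all of them — so the matching upper bound has to come from an explicit 3-term decomposition.)
Upper bound: T is a sum of 3 rank-1 terms, T = [0, 1] ∘ [1, 0, 0] ∘ [-2, 2, 4] + [1, -1] ∘ [2, -1, 1] ∘ [2, 2, 2] + [1, 0] ∘ [1, 0, 0] ∘ [0, 8, 0] (written with every a and b primitive with positive leading entry and the scale carried by c; CP decompositions are not unique, and this one is verified by expanding entrywise), so rank(T) ≤ 3.
These bounds meet, so rank(T) = 3.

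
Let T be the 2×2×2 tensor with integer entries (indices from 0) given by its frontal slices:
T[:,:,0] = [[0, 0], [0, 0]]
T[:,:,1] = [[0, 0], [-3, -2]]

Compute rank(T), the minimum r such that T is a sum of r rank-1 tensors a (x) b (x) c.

1

Lower bound: T ≠ 0 (e.g. T[1,0,1] = -3), so rank(T) ≥ 1.
Upper bound: if T = a (x) b (x) c then every fibre of T is a multiple of the corresponding factor, so read the factors off the fibres through the nonzero entry T[1,0,1] = -3.
The mode-1 fibre T[:,0,1] = [0, -3] gives a = [0, 1] (primitive direction); the mode-2 fibre T[1,:,1] = [-3, -2] gives b = [3, 2]; then c[k] = T[1,0,k] / (a[1]·b[0]) = [0, -3] / 3 = [0, -1].
Expanding [0, 1] (x) [3, 2] (x) [0, -1] reproduces all 8 entries of T, so T = [0, 1] (x) [3, 2] (x) [0, -1] and rank(T) ≤ 1.
These bounds meet, so rank(T) = 1.
Check entry T[0,0,1] = 0: (0)·(3)·(-1) = 0.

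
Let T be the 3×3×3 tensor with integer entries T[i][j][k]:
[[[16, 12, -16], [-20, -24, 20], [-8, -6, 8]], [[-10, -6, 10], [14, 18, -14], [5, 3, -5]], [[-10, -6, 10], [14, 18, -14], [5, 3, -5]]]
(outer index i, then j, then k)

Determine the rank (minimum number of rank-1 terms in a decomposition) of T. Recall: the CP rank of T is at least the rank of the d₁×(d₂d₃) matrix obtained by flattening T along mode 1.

Lower bound: the mode-2 unfolding of T (rows indexed by j, columns by (i,k) = (0,0), (0,1), (0,2), (1,0), (1,1), (1,2), (2,0), (2,1), (2,2)) is [[16, 12, -16, -10, -6, 10, -10, -6, 10], [-20, -24, 20, 14, 18, -14, 14, 18, -14], [-8, -6, 8, 5, 3, -5, 5, 3, -5]].
There the 2×2 minor on rows j ∈ {0, 1}, columns (i,k) ∈ {(0,0), (0,1)} is det [[16, 12], [-20, -24]] = -144 ≠ 0, so this unfolding has rank ≥ 2; CP rank is at least every unfolding rank, so rank(T) ≥ 2. (This is only a lower bound: in general the CP rank may exceed every unfolding rank, so we still need to exhibit 2 rank-1 terms summing to T.)
Upper bound — finding two terms. Write S_k = T[:,:,k] for the frontal slices: S₀ = [[16, -20, -8], [-10, 14, 5], [-10, 14, 5]], S₁ = [[12, -24, -6], [-6, 18, 3], [-6, 18, 3]], S₂ = [[-16, 20, 8], [10, -14, -5], [10, -14, -5]].
If T = a₁ ⊗ b₁ ⊗ c₁ + a₂ ⊗ b₂ ⊗ c₂ then each S_k = c₁[k]·a₁b₁ᵀ + c₂[k]·a₂b₂ᵀ. S₀ and S₁ are linearly independent, so a₁b₁ᵀ and a₂b₂ᵀ must span the same plane of matrices: they are the rank-1 matrices of the form x·S₀ + y·S₁.
The 2×2 minor of x·S₀ + y·S₁ on rows {0,1}, columns {0,1} is 24·x² + 96·xy + 72·y² = 24·(x + 3·y)(x + y), vanishing at (x:y) = (3:-1) and (1:-1).
M₁ = 3·S₀ − S₁ = [[36, -36, -18], [-24, 24, 12], [-24, 24, 12]] = 6·(3, -2, -2)(2, -2, -1)ᵀ and M₂ = S₀ − S₁ = [[4, 4, -2], [-4, -4, 2], [-4, -4, 2]] = 2·(1, -1, -1)(2, 2, -1)ᵀ, so take a₁ = (3, -2, -2), b₁ = (2, -2, -1), a₂ = (1, -1, -1), b₂ = (2, 2, -1).
Each slice is an integer combination of E₁ = a₁b₁ᵀ and E₂ = a₂b₂ᵀ: S₀ = 3·E₁ − E₂, S₁ = 3·E₁ − 3·E₂, S₂ = −3·E₁ + E₂; reading off coefficients, c₁ = (3, 3, -3) and c₂ = (-1, -3, 1).
Hence T = (3, -2, -2) ⊗ (2, -2, -1) ⊗ (3, 3, -3) + (1, -1, -1) ⊗ (2, 2, -1) ⊗ (-1, -3, 1), so rank(T) ≤ 2.
These bounds meet, so rank(T) = 2.

2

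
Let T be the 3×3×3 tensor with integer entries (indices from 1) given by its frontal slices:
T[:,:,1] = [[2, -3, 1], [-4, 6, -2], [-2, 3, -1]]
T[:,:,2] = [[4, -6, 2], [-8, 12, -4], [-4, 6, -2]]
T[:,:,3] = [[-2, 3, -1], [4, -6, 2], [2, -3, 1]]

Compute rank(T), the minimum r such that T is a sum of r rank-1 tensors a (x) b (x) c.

1

Lower bound: T ≠ 0 (e.g. T[1,1,1] = 2), so rank(T) ≥ 1.
Upper bound: if T = a (x) b (x) c then every fibre of T is a multiple of the corresponding factor, so read the factors off the fibres through the nonzero entry T[1,1,1] = 2.
The mode-1 fibre T[:,1,1] = [2, -4, -2] gives a = (1, -2, -1) (primitive direction); the mode-2 fibre T[1,:,1] = [2, -3, 1] gives b = (2, -3, 1); then c[k] = T[1,1,k] / (a[1]·b[1]) = [2, 4, -2] / 2 = (1, 2, -1).
Expanding (1, -2, -1) (x) (2, -3, 1) (x) (1, 2, -1) reproduces all 27 entries of T, so T = (1, -2, -1) (x) (2, -3, 1) (x) (1, 2, -1) and rank(T) ≤ 1.
These bounds meet, so rank(T) = 1.
Check entry T[1,1,1] = 2: (1)·(2)·(1) = 2.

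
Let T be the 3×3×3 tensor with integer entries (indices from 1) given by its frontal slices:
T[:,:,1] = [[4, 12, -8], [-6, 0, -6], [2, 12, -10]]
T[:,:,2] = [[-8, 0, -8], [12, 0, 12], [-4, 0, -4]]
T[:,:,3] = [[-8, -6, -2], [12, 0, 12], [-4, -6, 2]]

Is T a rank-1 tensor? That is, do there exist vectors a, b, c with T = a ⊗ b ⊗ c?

No

The mode-3 unfolding of T (rows indexed by k, columns by (i,j) = (1,1), (1,2), (1,3), (2,1), (2,2), (2,3), (3,1), (3,2), (3,3)) is [[4, 12, -8, -6, 0, -6, 2, 12, -10], [-8, 0, -8, 12, 0, 12, -4, 0, -4], [-8, -6, -2, 12, 0, 12, -4, -6, 2]].
There the 2×2 minor on rows k ∈ {1, 2}, columns (i,j) ∈ {(1,1), (1,2)} is det [[4, 12], [-8, 0]] = 96 ≠ 0, so this unfolding has rank ≥ 2; CP rank is at least every unfolding rank, so rank(T) ≥ 2.
In particular rank(T) ≥ 2 > 1, so T is not rank-1.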